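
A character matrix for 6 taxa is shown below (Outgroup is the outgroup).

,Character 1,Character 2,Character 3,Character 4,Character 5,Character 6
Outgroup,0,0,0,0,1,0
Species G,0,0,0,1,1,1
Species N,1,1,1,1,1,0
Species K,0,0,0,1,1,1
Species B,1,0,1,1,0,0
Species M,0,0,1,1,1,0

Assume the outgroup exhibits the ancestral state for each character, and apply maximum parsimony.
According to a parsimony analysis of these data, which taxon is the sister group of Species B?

Character polarity is set by the outgroup: the derived state is whichever differs from the outgroup's state, so for Character 5 the derived state is '0', and for the remaining characters it is '1'.
Character 1 (derived state '1') is shared by Species B and Species N — a synapomorphy uniting that clade.
Character 2 (derived state '1') is unique to Species N (autapomorphy; uninformative for grouping).
Only Species B, Species M, and Species N show the derived state '1' for Character 3, supporting them as a clade.
Character 4 (derived state '1') is shared by all ingroup taxa — unites the whole ingroup.
Character 5: derived state '0' in Species B only — an autapomorphy, so it tells us nothing about relationships among taxa.
Character 6 (derived state '1') is shared by Species G and Species K — a synapomorphy uniting that clade.
Most parsimonious ingroup topology: ((Species G,Species K),((Species N,Species B),Species M)).
Species B and Species N form a cherry on this tree, so they are sister taxa.

Species N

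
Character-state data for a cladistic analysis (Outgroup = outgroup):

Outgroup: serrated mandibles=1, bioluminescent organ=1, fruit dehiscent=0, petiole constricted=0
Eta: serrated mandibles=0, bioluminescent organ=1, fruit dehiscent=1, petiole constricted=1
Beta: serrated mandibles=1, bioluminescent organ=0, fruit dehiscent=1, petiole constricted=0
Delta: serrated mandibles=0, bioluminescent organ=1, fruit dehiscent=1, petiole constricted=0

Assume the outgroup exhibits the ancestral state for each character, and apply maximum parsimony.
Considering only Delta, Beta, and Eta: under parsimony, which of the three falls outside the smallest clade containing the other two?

Character polarity is set by the outgroup: the derived state is whichever differs from the outgroup's state, so for serrated mandibles, bioluminescent organ the derived state is '0', and for the remaining characters it is '1'.
serrated mandibles: derived state '0' in Delta and Eta only — synapomorphy for {Delta, Eta}.
bioluminescent organ (derived state '0') is unique to Beta (autapomorphy; uninformative for grouping).
fruit dehiscent (derived state '1') is shared by all ingroup taxa — unites the whole ingroup.
petiole constricted (derived state '1') is unique to Eta (autapomorphy; uninformative for grouping).
Most parsimonious ingroup topology: ((Eta,Delta),Beta).
Eta and Delta share a more recent common ancestor with each other than either does with Beta, so Beta is the least closely related of the three.

Beta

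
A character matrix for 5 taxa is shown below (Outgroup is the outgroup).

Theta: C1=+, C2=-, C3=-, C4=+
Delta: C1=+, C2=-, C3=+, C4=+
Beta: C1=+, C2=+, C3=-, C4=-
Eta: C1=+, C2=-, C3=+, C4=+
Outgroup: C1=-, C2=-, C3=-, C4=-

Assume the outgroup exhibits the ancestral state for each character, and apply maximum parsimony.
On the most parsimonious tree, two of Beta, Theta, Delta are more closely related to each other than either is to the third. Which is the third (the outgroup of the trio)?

Beta

The outgroup has state '-' for every character, so '+' is the derived state throughout.
C1 (derived state '+') is shared by all ingroup taxa — unites the whole ingroup.
C2 (derived state '+') is unique to Beta (autapomorphy; uninformative for grouping).
C3 (derived state '+') is shared by Delta and Eta — a synapomorphy uniting that clade.
C4 (derived state '+') is shared by Delta, Eta, and Theta — a synapomorphy uniting that clade.
Most parsimonious ingroup topology: (Beta,(Theta,(Eta,Delta))).
Delta and Theta share a more recent common ancestor with each other than either does with Beta, so Beta is the least closely related of the three.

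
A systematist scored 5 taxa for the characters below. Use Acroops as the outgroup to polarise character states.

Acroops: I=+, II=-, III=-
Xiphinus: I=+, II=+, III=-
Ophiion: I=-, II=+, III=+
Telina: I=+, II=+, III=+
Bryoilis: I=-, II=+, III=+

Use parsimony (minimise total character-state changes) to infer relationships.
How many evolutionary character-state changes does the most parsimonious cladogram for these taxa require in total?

3

Character polarity is set by the outgroup: the derived state is whichever differs from the outgroup's state, so for I the derived state is '-', and for the remaining characters it is '+'.
Only Bryoilis and Ophiion show the derived state '-' for I, supporting them as a clade.
All ingroup taxa share the derived state '+' for II; it defines the ingroup but does not resolve relationships within it.
Only Bryoilis, Ophiion, and Telina show the derived state '+' for III, supporting them as a clade.
Most parsimonious ingroup topology: (Xiphinus,((Ophiion,Bryoilis),Telina)).
Changes per character on this tree: I: 1; II: 1; III: 1.
Total = 3.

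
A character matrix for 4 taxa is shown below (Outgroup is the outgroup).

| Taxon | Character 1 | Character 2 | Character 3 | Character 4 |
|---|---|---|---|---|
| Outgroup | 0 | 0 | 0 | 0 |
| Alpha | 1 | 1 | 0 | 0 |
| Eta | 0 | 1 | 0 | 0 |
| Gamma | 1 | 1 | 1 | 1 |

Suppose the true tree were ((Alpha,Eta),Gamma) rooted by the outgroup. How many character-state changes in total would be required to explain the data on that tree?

Map each character onto ((Alpha,Eta),Gamma) (rooted by Outgroup) and count the minimum state changes it requires (Fitch parsimony):
Character 1: 2; Character 2: 1; Character 3: 1; Character 4: 1.
Total tree length = 5.

5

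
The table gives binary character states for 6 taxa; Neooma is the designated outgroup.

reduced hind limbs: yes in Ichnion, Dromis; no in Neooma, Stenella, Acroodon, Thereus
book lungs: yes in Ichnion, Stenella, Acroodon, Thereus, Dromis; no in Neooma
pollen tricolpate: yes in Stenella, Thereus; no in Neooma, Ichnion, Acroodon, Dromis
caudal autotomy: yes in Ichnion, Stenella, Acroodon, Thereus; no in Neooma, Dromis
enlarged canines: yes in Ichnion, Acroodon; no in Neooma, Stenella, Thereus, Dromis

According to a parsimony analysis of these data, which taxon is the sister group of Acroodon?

The outgroup has state 'no' for every character, so 'yes' is the derived state throughout.
reduced hind limbs (state 'yes') occurs in Dromis and Ichnion but conflicts with the nesting implied by the other characters — most parsimoniously interpreted as homoplasy.
book lungs (derived state 'yes') is shared by all ingroup taxa — unites the whole ingroup.
pollen tricolpate (derived state 'yes') is shared by Stenella and Thereus — a synapomorphy uniting that clade.
Only Acroodon, Ichnion, Stenella, and Thereus show the derived state 'yes' for caudal autotomy, supporting them as a clade.
Only Acroodon and Ichnion show the derived state 'yes' for enlarged canines, supporting them as a clade.
Most parsimonious ingroup topology: (((Ichnion,Acroodon),(Stenella,Thereus)),Dromis).
Acroodon and Ichnion form a cherry on this tree, so they are sister taxa.

Ichnion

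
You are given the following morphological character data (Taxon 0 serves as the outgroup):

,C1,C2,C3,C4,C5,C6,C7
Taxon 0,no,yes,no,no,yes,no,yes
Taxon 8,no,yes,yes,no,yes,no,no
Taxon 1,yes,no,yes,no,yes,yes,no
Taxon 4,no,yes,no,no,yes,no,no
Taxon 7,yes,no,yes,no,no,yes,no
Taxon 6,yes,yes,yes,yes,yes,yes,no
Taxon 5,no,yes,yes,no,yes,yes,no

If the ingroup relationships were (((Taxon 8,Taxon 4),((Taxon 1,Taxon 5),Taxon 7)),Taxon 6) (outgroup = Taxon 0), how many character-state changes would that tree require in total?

12

Map each character onto (((Taxon 8,Taxon 4),((Taxon 1,Taxon 5),Taxon 7)),Taxon 6) (rooted by Taxon 0) and count the minimum state changes it requires (Fitch parsimony):
C1: 3; C2: 2; C3: 2; C4: 1; C5: 1; C6: 2; C7: 1.
Total tree length = 12.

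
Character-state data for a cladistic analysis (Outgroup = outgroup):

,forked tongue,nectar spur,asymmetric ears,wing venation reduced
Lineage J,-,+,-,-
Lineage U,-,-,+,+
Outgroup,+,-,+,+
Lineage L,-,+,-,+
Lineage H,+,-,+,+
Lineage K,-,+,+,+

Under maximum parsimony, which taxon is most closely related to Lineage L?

Character polarity is set by the outgroup: the derived state is whichever differs from the outgroup's state, so for forked tongue, asymmetric ears, wing venation reduced the derived state is '-', and for the remaining characters it is '+'.
Only Lineage J, Lineage K, Lineage L, and Lineage U show the derived state '-' for forked tongue, supporting them as a clade.
Only Lineage J, Lineage K, and Lineage L show the derived state '+' for nectar spur, supporting them as a clade.
asymmetric ears (derived state '-') is shared by Lineage J and Lineage L — a synapomorphy uniting that clade.
wing venation reduced (derived state '-') is unique to Lineage J (autapomorphy; uninformative for grouping).
Most parsimonious ingroup topology: ((((Lineage J,Lineage L),Lineage K),Lineage U),Lineage H).
Lineage L and Lineage J form a cherry on this tree, so they are sister taxa.

Lineage J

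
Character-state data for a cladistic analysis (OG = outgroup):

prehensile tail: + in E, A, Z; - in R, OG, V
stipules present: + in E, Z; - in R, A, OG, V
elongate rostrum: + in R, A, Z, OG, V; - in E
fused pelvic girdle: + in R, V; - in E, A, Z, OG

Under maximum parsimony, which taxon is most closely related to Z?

Character polarity is set by the outgroup: the derived state is whichever differs from the outgroup's state, so for elongate rostrum the derived state is '-', and for the remaining characters it is '+'.
prehensile tail: derived state '+' in A, E, and Z only — synapomorphy for {A, E, Z}.
stipules present (derived state '+') is shared by E and Z — a synapomorphy uniting that clade.
elongate rostrum: derived state '-' in E only — an autapomorphy, so it tells us nothing about relationships among taxa.
Only R and V show the derived state '+' for fused pelvic girdle, supporting them as a clade.
Most parsimonious ingroup topology: ((V,R),((E,Z),A)).
Z and E form a cherry on this tree, so they are sister taxa.

E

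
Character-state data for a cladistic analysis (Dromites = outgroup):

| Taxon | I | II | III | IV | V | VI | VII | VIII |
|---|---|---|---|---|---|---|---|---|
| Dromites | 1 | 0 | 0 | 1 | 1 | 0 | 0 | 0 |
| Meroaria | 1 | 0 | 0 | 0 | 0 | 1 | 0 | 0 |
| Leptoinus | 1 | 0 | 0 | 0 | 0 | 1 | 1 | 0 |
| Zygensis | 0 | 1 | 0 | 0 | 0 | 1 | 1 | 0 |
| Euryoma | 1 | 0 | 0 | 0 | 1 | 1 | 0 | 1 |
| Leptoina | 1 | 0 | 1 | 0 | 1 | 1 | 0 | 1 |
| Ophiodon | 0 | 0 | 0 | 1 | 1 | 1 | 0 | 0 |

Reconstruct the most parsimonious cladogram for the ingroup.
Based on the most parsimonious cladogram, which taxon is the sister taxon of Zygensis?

Character polarity is set by the outgroup: the derived state is whichever differs from the outgroup's state, so for I, IV, V the derived state is '0', and for the remaining characters it is '1'.
I (state '0') occurs in Ophiodon and Zygensis but conflicts with the nesting implied by the other characters — most parsimoniously interpreted as homoplasy.
II (derived state '1') is unique to Zygensis (autapomorphy; uninformative for grouping).
III (derived state '1') is unique to Leptoina (autapomorphy; uninformative for grouping).
IV (derived state '0') is shared by Euryoma, Leptoina, Leptoinus, Meroaria, and Zygensis — a synapomorphy uniting that clade.
V: derived state '0' in Leptoinus, Meroaria, and Zygensis only — synapomorphy for {Leptoinus, Meroaria, Zygensis}.
All ingroup taxa share the derived state '1' for VI; it defines the ingroup but does not resolve relationships within it.
Only Leptoinus and Zygensis show the derived state '1' for VII, supporting them as a clade.
VIII: derived state '1' in Euryoma and Leptoina only — synapomorphy for {Euryoma, Leptoina}.
Most parsimonious ingroup topology: (((Meroaria,(Leptoinus,Zygensis)),(Euryoma,Leptoina)),Ophiodon).
Zygensis and Leptoinus form a cherry on this tree, so they are sister taxa.

Leptoinus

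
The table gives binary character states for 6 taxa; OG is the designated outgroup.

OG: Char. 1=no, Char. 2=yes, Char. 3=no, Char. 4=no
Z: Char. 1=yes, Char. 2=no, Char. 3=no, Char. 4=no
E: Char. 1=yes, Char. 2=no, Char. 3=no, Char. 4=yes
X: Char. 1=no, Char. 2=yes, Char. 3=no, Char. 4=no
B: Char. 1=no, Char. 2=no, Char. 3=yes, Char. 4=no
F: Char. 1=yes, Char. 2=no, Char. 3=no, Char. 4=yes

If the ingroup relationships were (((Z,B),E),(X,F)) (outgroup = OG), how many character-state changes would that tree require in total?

Map each character onto (((Z,B),E),(X,F)) (rooted by OG) and count the minimum state changes it requires (Fitch parsimony):
Char. 1: 3; Char. 2: 2; Char. 3: 1; Char. 4: 2.
Total tree length = 8.

8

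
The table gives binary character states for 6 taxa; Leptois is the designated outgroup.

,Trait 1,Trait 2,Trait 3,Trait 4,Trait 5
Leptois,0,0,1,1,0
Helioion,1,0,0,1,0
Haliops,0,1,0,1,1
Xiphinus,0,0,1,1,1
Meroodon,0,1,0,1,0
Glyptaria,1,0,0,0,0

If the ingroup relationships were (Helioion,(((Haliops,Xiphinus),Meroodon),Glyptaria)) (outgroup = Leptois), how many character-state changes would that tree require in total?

8

Map each character onto (Helioion,(((Haliops,Xiphinus),Meroodon),Glyptaria)) (rooted by Leptois) and count the minimum state changes it requires (Fitch parsimony):
Trait 1: 2; Trait 2: 2; Trait 3: 2; Trait 4: 1; Trait 5: 1.
Total tree length = 8.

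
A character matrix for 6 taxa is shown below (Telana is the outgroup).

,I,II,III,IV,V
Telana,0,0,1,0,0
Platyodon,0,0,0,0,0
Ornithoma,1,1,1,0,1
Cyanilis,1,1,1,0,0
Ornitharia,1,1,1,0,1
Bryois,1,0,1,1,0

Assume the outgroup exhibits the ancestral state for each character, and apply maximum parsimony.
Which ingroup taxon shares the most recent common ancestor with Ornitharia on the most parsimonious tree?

Ornithoma

Character polarity is set by the outgroup: the derived state is whichever differs from the outgroup's state, so for III the derived state is '0', and for the remaining characters it is '1'.
Only Bryois, Cyanilis, Ornitharia, and Ornithoma show the derived state '1' for I, supporting them as a clade.
II (derived state '1') is shared by Cyanilis, Ornitharia, and Ornithoma — a synapomorphy uniting that clade.
III: derived state '0' in Platyodon only — an autapomorphy, so it tells us nothing about relationships among taxa.
IV: derived state '1' in Bryois only — an autapomorphy, so it tells us nothing about relationships among taxa.
Only Ornitharia and Ornithoma show the derived state '1' for V, supporting them as a clade.
Most parsimonious ingroup topology: (Platyodon,(((Ornithoma,Ornitharia),Cyanilis),Bryois)).
Ornitharia and Ornithoma form a cherry on this tree, so they are sister taxa.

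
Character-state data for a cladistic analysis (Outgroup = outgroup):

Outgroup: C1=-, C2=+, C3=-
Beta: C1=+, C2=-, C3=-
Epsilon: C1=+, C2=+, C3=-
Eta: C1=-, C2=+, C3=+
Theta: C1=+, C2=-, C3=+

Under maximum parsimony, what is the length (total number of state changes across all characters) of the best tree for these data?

Character polarity is set by the outgroup: the derived state is whichever differs from the outgroup's state, so for C2 the derived state is '-', and for the remaining characters it is '+'.
Only Beta, Epsilon, and Theta show the derived state '+' for C1, supporting them as a clade.
Only Beta and Theta show the derived state '-' for C2, supporting them as a clade.
C3 (state '+') occurs in Eta and Theta but conflicts with the nesting implied by the other characters — most parsimoniously interpreted as homoplasy.
Most parsimonious ingroup topology: (((Beta,Theta),Epsilon),Eta).
Changes per character on this tree: C1: 1; C2: 1; C3: 2.
Total = 4.

4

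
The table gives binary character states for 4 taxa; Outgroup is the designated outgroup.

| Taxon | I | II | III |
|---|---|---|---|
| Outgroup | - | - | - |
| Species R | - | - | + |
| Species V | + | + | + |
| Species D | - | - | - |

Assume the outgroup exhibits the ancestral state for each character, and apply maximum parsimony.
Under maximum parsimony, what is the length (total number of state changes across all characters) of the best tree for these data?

The outgroup has state '-' for every character, so '+' is the derived state throughout.
I (derived state '+') is unique to Species V (autapomorphy; uninformative for grouping).
II: derived state '+' in Species V only — an autapomorphy, so it tells us nothing about relationships among taxa.
Only Species R and Species V show the derived state '+' for III, supporting them as a clade.
Most parsimonious ingroup topology: ((Species R,Species V),Species D).
Changes per character on this tree: I: 1; II: 1; III: 1.
Total = 3.

3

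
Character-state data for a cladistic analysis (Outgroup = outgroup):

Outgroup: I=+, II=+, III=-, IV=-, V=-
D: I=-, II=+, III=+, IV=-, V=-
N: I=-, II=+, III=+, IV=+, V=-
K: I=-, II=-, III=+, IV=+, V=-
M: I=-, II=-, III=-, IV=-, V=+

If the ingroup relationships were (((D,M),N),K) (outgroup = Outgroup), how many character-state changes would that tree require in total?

Map each character onto (((D,M),N),K) (rooted by Outgroup) and count the minimum state changes it requires (Fitch parsimony):
I: 1; II: 2; III: 2; IV: 2; V: 1.
Total tree length = 8.

8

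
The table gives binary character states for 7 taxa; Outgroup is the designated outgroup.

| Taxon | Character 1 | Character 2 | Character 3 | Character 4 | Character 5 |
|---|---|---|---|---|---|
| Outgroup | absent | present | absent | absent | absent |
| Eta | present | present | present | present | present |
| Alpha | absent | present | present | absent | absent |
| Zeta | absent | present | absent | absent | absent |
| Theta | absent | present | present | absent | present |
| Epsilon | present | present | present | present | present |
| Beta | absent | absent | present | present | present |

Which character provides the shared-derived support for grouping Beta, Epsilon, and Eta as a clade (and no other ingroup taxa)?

Character polarity is set by the outgroup: the derived state is whichever differs from the outgroup's state, so for Character 2 the derived state is 'absent', and for the remaining characters it is 'present'.
Character 1 (derived state 'present') is shared by Epsilon and Eta — a synapomorphy uniting that clade.
Character 2: derived state 'absent' in Beta only — an autapomorphy, so it tells us nothing about relationships among taxa.
Only Alpha, Beta, Epsilon, Eta, and Theta show the derived state 'present' for Character 3, supporting them as a clade.
Character 4: derived state 'present' in Beta, Epsilon, and Eta only — synapomorphy for {Beta, Epsilon, Eta}.
Character 5 (derived state 'present') is shared by Beta, Epsilon, Eta, and Theta — a synapomorphy uniting that clade.
Most parsimonious ingroup topology: (((((Eta,Epsilon),Beta),Theta),Alpha),Zeta).
The clade {Beta, Epsilon, Eta} is supported by Character 4: its derived state 'present' occurs in exactly those taxa and in no other taxon (including the outgroup).

Character 4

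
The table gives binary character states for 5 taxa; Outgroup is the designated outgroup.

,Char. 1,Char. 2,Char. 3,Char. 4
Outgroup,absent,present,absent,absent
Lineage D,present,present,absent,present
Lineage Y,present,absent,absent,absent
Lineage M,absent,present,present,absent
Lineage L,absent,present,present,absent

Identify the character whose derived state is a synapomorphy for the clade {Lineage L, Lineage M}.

Char. 3

Character polarity is set by the outgroup: the derived state is whichever differs from the outgroup's state, so for Char. 2 the derived state is 'absent', and for the remaining characters it is 'present'.
Char. 1: derived state 'present' in Lineage D and Lineage Y only — synapomorphy for {Lineage D, Lineage Y}.
Char. 2 (derived state 'absent') is unique to Lineage Y (autapomorphy; uninformative for grouping).
Char. 3 (derived state 'present') is shared by Lineage L and Lineage M — a synapomorphy uniting that clade.
Char. 4 (derived state 'present') is unique to Lineage D (autapomorphy; uninformative for grouping).
Most parsimonious ingroup topology: ((Lineage D,Lineage Y),(Lineage M,Lineage L)).
The clade {Lineage L, Lineage M} is supported by Char. 3: its derived state 'present' occurs in exactly those taxa and in no other taxon (including the outgroup).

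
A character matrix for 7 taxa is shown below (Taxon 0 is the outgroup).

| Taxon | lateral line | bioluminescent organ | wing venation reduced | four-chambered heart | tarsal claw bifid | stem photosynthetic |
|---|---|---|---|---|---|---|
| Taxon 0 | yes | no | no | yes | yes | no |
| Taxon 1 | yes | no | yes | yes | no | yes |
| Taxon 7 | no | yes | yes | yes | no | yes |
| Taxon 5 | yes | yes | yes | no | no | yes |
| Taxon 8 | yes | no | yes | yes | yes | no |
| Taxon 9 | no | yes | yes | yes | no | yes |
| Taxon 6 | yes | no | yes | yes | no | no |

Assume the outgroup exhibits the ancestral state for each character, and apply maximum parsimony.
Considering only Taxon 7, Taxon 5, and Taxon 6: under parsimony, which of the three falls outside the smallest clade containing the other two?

Character polarity is set by the outgroup: the derived state is whichever differs from the outgroup's state, so for lateral line, four-chambered heart, tarsal claw bifid the derived state is 'no', and for the remaining characters it is 'yes'.
Only Taxon 7 and Taxon 9 show the derived state 'no' for lateral line, supporting them as a clade.
bioluminescent organ: derived state 'yes' in Taxon 5, Taxon 7, and Taxon 9 only — synapomorphy for {Taxon 5, Taxon 7, Taxon 9}.
wing venation reduced (derived state 'yes') is shared by all ingroup taxa — unites the whole ingroup.
four-chambered heart: derived state 'no' in Taxon 5 only — an autapomorphy, so it tells us nothing about relationships among taxa.
tarsal claw bifid (derived state 'no') is shared by Taxon 1, Taxon 5, Taxon 6, Taxon 7, and Taxon 9 — a synapomorphy uniting that clade.
Only Taxon 1, Taxon 5, Taxon 7, and Taxon 9 show the derived state 'yes' for stem photosynthetic, supporting them as a clade.
Most parsimonious ingroup topology: (((Taxon 1,((Taxon 7,Taxon 9),Taxon 5)),Taxon 6),Taxon 8).
Taxon 5 and Taxon 7 share a more recent common ancestor with each other than either does with Taxon 6, so Taxon 6 is the least closely related of the three.

Taxon 6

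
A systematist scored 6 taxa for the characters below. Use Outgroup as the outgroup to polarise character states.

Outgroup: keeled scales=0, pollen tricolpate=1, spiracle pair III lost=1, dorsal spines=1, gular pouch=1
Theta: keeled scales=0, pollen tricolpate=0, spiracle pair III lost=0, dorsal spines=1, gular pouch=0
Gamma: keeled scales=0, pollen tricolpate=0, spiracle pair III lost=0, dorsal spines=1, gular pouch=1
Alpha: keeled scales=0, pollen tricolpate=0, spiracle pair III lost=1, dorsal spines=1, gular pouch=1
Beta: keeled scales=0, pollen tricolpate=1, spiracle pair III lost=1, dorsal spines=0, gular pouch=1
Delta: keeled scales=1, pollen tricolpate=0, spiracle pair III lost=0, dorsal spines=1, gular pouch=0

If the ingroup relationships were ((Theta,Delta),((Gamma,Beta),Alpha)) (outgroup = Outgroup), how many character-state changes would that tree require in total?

Map each character onto ((Theta,Delta),((Gamma,Beta),Alpha)) (rooted by Outgroup) and count the minimum state changes it requires (Fitch parsimony):
keeled scales: 1; pollen tricolpate: 2; spiracle pair III lost: 2; dorsal spines: 1; gular pouch: 1.
Total tree length = 7.

7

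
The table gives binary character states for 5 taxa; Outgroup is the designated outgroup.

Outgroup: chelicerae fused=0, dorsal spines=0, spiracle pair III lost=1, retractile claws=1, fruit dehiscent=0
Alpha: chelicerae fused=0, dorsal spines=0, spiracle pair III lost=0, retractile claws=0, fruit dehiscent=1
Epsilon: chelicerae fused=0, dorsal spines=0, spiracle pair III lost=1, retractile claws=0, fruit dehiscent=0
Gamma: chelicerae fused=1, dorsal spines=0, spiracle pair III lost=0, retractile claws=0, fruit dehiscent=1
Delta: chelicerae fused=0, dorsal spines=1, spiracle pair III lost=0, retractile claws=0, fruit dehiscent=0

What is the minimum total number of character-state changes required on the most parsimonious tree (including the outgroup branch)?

5

Character polarity is set by the outgroup: the derived state is whichever differs from the outgroup's state, so for spiracle pair III lost, retractile claws the derived state is '0', and for the remaining characters it is '1'.
chelicerae fused: derived state '1' in Gamma only — an autapomorphy, so it tells us nothing about relationships among taxa.
dorsal spines: derived state '1' in Delta only — an autapomorphy, so it tells us nothing about relationships among taxa.
Only Alpha, Delta, and Gamma show the derived state '0' for spiracle pair III lost, supporting them as a clade.
All ingroup taxa share the derived state '0' for retractile claws; it defines the ingroup but does not resolve relationships within it.
fruit dehiscent (derived state '1') is shared by Alpha and Gamma — a synapomorphy uniting that clade.
Most parsimonious ingroup topology: (((Alpha,Gamma),Delta),Epsilon).
Changes per character on this tree: chelicerae fused: 1; dorsal spines: 1; spiracle pair III lost: 1; retractile claws: 1; fruit dehiscent: 1.
Total = 5.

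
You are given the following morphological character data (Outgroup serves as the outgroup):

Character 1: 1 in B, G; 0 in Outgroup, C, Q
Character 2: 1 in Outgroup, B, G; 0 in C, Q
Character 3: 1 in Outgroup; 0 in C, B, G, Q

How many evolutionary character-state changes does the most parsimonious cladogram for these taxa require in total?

3

Character polarity is set by the outgroup: the derived state is whichever differs from the outgroup's state, so for Character 2, Character 3 the derived state is '0', and for the remaining characters it is '1'.
Only B and G show the derived state '1' for Character 1, supporting them as a clade.
Character 2: derived state '0' in C and Q only — synapomorphy for {C, Q}.
All ingroup taxa share the derived state '0' for Character 3; it defines the ingroup but does not resolve relationships within it.
Most parsimonious ingroup topology: ((C,Q),(B,G)).
Changes per character on this tree: Character 1: 1; Character 2: 1; Character 3: 1.
Total = 3.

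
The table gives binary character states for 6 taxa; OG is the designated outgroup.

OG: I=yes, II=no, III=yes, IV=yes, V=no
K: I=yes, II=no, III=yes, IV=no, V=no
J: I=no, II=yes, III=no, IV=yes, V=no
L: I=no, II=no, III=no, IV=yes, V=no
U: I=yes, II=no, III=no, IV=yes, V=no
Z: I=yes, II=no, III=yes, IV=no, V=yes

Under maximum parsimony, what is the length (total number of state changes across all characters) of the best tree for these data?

5

Character polarity is set by the outgroup: the derived state is whichever differs from the outgroup's state, so for I, III, IV the derived state is 'no', and for the remaining characters it is 'yes'.
Only J and L show the derived state 'no' for I, supporting them as a clade.
II: derived state 'yes' in J only — an autapomorphy, so it tells us nothing about relationships among taxa.
Only J, L, and U show the derived state 'no' for III, supporting them as a clade.
IV: derived state 'no' in K and Z only — synapomorphy for {K, Z}.
V: derived state 'yes' in Z only — an autapomorphy, so it tells us nothing about relationships among taxa.
Most parsimonious ingroup topology: (((L,J),U),(Z,K)).
Changes per character on this tree: I: 1; II: 1; III: 1; IV: 1; V: 1.
Total = 5.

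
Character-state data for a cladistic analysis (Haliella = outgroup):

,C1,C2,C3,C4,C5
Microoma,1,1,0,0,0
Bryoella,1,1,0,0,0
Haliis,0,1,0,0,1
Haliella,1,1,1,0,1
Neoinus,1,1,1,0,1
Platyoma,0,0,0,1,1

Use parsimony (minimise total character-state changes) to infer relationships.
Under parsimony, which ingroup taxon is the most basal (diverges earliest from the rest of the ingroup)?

Neoinus

Character polarity is set by the outgroup: the derived state is whichever differs from the outgroup's state, so for C1, C2, C3, C5 the derived state is '0', and for the remaining characters it is '1'.
Only Haliis and Platyoma show the derived state '0' for C1, supporting them as a clade.
C2 (derived state '0') is unique to Platyoma (autapomorphy; uninformative for grouping).
Only Bryoella, Haliis, Microoma, and Platyoma show the derived state '0' for C3, supporting them as a clade.
C4 (derived state '1') is unique to Platyoma (autapomorphy; uninformative for grouping).
C5 (derived state '0') is shared by Bryoella and Microoma — a synapomorphy uniting that clade.
Most parsimonious ingroup topology: (((Bryoella,Microoma),(Haliis,Platyoma)),Neoinus).
Neoinus is sister to the clade containing all other ingroup taxa, so it is the earliest-diverging (most basal) ingroup lineage.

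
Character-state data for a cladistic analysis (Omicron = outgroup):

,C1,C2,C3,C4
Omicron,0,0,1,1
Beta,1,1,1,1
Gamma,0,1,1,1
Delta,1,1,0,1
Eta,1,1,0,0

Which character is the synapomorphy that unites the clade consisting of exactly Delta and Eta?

Character polarity is set by the outgroup: the derived state is whichever differs from the outgroup's state, so for C3, C4 the derived state is '0', and for the remaining characters it is '1'.
Only Beta, Delta, and Eta show the derived state '1' for C1, supporting them as a clade.
All ingroup taxa share the derived state '1' for C2; it defines the ingroup but does not resolve relationships within it.
C3: derived state '0' in Delta and Eta only — synapomorphy for {Delta, Eta}.
C4: derived state '0' in Eta only — an autapomorphy, so it tells us nothing about relationships among taxa.
Most parsimonious ingroup topology: ((Beta,(Delta,Eta)),Gamma).
The clade {Delta, Eta} is supported by C3: its derived state '0' occurs in exactly those taxa and in no other taxon (including the outgroup).

C3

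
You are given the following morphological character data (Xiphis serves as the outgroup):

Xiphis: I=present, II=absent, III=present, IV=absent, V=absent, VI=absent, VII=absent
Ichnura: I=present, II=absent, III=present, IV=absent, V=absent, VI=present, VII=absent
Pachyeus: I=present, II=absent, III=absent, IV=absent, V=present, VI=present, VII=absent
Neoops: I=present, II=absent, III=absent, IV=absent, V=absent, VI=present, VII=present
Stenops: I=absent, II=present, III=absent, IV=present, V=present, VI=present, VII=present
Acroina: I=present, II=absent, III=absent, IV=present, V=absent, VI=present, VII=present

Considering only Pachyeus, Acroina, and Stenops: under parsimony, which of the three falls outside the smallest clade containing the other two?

Character polarity is set by the outgroup: the derived state is whichever differs from the outgroup's state, so for I, III the derived state is 'absent', and for the remaining characters it is 'present'.
I: derived state 'absent' in Stenops only — an autapomorphy, so it tells us nothing about relationships among taxa.
II: derived state 'present' in Stenops only — an autapomorphy, so it tells us nothing about relationships among taxa.
Only Acroina, Neoops, Pachyeus, and Stenops show the derived state 'absent' for III, supporting them as a clade.
IV (derived state 'present') is shared by Acroina and Stenops — a synapomorphy uniting that clade.
V (state 'present') occurs in Pachyeus and Stenops but conflicts with the nesting implied by the other characters — most parsimoniously interpreted as homoplasy.
All ingroup taxa share the derived state 'present' for VI; it defines the ingroup but does not resolve relationships within it.
Only Acroina, Neoops, and Stenops show the derived state 'present' for VII, supporting them as a clade.
Most parsimonious ingroup topology: (Ichnura,(Pachyeus,(Neoops,(Stenops,Acroina)))).
Stenops and Acroina share a more recent common ancestor with each other than either does with Pachyeus, so Pachyeus is the least closely related of the three.

Pachyeus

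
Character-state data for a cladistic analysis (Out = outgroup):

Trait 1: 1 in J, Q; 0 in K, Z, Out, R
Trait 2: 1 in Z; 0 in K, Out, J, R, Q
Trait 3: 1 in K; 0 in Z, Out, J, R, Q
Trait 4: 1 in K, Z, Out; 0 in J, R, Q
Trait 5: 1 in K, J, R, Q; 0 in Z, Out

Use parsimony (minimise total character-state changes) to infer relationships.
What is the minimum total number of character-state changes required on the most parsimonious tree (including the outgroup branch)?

5

Character polarity is set by the outgroup: the derived state is whichever differs from the outgroup's state, so for Trait 4 the derived state is '0', and for the remaining characters it is '1'.
Only J and Q show the derived state '1' for Trait 1, supporting them as a clade.
Trait 2: derived state '1' in Z only — an autapomorphy, so it tells us nothing about relationships among taxa.
Trait 3 (derived state '1') is unique to K (autapomorphy; uninformative for grouping).
Trait 4 (derived state '0') is shared by J, Q, and R — a synapomorphy uniting that clade.
Only J, K, Q, and R show the derived state '1' for Trait 5, supporting them as a clade.
Most parsimonious ingroup topology: (((R,(Q,J)),K),Z).
Changes per character on this tree: Trait 1: 1; Trait 2: 1; Trait 3: 1; Trait 4: 1; Trait 5: 1.
Total = 5.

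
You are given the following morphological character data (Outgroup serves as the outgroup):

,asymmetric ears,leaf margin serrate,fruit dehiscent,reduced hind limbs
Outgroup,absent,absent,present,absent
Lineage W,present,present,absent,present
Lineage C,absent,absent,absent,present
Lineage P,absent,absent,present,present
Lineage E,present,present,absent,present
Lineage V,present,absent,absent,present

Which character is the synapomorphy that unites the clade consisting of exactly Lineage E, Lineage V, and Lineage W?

Character polarity is set by the outgroup: the derived state is whichever differs from the outgroup's state, so for fruit dehiscent the derived state is 'absent', and for the remaining characters it is 'present'.
Only Lineage E, Lineage V, and Lineage W show the derived state 'present' for asymmetric ears, supporting them as a clade.
leaf margin serrate (derived state 'present') is shared by Lineage E and Lineage W — a synapomorphy uniting that clade.
Only Lineage C, Lineage E, Lineage V, and Lineage W show the derived state 'absent' for fruit dehiscent, supporting them as a clade.
reduced hind limbs (derived state 'present') is shared by all ingroup taxa — unites the whole ingroup.
Most parsimonious ingroup topology: ((((Lineage W,Lineage E),Lineage V),Lineage C),Lineage P).
The clade {Lineage E, Lineage V, Lineage W} is supported by asymmetric ears: its derived state 'present' occurs in exactly those taxa and in no other taxon (including the outgroup).

asymmetric ears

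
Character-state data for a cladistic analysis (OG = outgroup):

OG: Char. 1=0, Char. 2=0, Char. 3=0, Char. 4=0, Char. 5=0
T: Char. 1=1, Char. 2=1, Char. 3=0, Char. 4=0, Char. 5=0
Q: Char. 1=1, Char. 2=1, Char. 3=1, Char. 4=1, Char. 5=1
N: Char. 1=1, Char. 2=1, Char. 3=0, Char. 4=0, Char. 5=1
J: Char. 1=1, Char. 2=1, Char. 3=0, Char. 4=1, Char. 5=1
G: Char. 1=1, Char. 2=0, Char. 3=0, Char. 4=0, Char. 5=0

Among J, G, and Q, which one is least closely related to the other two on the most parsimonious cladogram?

G

The outgroup has state '0' for every character, so '1' is the derived state throughout.
All ingroup taxa share the derived state '1' for Char. 1; it defines the ingroup but does not resolve relationships within it.
Char. 2 (derived state '1') is shared by J, N, Q, and T — a synapomorphy uniting that clade.
Char. 3 (derived state '1') is unique to Q (autapomorphy; uninformative for grouping).
Char. 4 (derived state '1') is shared by J and Q — a synapomorphy uniting that clade.
Only J, N, and Q show the derived state '1' for Char. 5, supporting them as a clade.
Most parsimonious ingroup topology: ((T,((Q,J),N)),G).
J and Q share a more recent common ancestor with each other than either does with G, so G is the least closely related of the three.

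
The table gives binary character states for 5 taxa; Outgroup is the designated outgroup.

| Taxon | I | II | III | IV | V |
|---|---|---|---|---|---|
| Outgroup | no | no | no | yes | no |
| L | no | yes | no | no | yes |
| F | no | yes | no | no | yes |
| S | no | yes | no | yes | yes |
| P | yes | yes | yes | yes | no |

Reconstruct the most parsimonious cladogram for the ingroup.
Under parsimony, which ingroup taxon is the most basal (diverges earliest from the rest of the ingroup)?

P

Character polarity is set by the outgroup: the derived state is whichever differs from the outgroup's state, so for IV the derived state is 'no', and for the remaining characters it is 'yes'.
I: derived state 'yes' in P only — an autapomorphy, so it tells us nothing about relationships among taxa.
All ingroup taxa share the derived state 'yes' for II; it defines the ingroup but does not resolve relationships within it.
III (derived state 'yes') is unique to P (autapomorphy; uninformative for grouping).
IV: derived state 'no' in F and L only — synapomorphy for {F, L}.
V: derived state 'yes' in F, L, and S only — synapomorphy for {F, L, S}.
Most parsimonious ingroup topology: (((L,F),S),P).
P is sister to the clade containing all other ingroup taxa, so it is the earliest-diverging (most basal) ingroup lineage.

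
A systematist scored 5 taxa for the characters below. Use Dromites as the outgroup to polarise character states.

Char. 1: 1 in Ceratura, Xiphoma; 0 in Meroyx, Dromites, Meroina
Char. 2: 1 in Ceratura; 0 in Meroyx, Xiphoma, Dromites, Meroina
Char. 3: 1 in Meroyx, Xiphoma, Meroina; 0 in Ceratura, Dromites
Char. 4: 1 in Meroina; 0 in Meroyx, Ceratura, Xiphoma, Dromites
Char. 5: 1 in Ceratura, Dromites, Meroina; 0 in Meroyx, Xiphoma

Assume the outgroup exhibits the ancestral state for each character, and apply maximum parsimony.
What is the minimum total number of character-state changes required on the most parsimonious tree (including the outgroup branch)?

6

Character polarity is set by the outgroup: the derived state is whichever differs from the outgroup's state, so for Char. 5 the derived state is '0', and for the remaining characters it is '1'.
Char. 1 (state '1') occurs in Ceratura and Xiphoma but conflicts with the nesting implied by the other characters — most parsimoniously interpreted as homoplasy.
Char. 2 (derived state '1') is unique to Ceratura (autapomorphy; uninformative for grouping).
Char. 3 (derived state '1') is shared by Meroina, Meroyx, and Xiphoma — a synapomorphy uniting that clade.
Char. 4: derived state '1' in Meroina only — an autapomorphy, so it tells us nothing about relationships among taxa.
Only Meroyx and Xiphoma show the derived state '0' for Char. 5, supporting them as a clade.
Most parsimonious ingroup topology: (((Meroyx,Xiphoma),Meroina),Ceratura).
Changes per character on this tree: Char. 1: 2; Char. 2: 1; Char. 3: 1; Char. 4: 1; Char. 5: 1.
Total = 6.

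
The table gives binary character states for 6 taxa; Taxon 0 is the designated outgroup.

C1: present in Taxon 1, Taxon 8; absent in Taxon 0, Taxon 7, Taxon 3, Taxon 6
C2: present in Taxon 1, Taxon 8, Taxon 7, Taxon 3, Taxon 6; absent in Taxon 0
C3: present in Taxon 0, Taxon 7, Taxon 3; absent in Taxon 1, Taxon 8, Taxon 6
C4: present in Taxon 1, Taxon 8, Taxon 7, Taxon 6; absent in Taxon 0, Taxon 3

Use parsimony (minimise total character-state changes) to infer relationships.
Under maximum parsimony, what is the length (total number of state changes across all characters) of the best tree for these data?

Character polarity is set by the outgroup: the derived state is whichever differs from the outgroup's state, so for C3 the derived state is 'absent', and for the remaining characters it is 'present'.
Only Taxon 1 and Taxon 8 show the derived state 'present' for C1, supporting them as a clade.
C2 (derived state 'present') is shared by all ingroup taxa — unites the whole ingroup.
C3 (derived state 'absent') is shared by Taxon 1, Taxon 6, and Taxon 8 — a synapomorphy uniting that clade.
Only Taxon 1, Taxon 6, Taxon 7, and Taxon 8 show the derived state 'present' for C4, supporting them as a clade.
Most parsimonious ingroup topology: (Taxon 3,((Taxon 6,(Taxon 8,Taxon 1)),Taxon 7)).
Changes per character on this tree: C1: 1; C2: 1; C3: 1; C4: 1.
Total = 4.

4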